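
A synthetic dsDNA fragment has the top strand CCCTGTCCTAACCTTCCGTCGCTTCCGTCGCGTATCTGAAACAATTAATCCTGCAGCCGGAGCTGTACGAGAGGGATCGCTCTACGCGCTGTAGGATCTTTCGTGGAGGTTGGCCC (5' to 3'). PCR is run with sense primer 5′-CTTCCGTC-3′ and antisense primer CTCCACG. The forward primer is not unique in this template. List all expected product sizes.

The forward primer CTTCCGTC matches the top strand at positions 13–20, 22–29.
The reverse primer's reverse complement is CGTGGAG, matching at positions 102–108.
Each forward site pairs with the reverse site to give a product ending at position 108: sizes 96, 87 bp.

96 bp, 87 bp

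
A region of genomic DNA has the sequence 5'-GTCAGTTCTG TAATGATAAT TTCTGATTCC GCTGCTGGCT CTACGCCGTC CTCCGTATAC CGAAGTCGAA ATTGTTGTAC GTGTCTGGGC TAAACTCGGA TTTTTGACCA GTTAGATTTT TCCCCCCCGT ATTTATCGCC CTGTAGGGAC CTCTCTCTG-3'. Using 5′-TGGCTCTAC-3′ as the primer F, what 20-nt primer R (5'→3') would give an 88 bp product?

The forward primer binds at positions 36–44, so an 88 bp product ends at position 36 + 88 − 1 = 123.
The reverse primer anneals to the top strand over positions 104–123, i.e. to TTGACCAGTTAGATTTTTCC.
Its sequence written 5'→3' is the reverse complement: GGAAAAATCTAACTGGTCAA.

5'-GGAAAAATCTAACTGGTCAA-3'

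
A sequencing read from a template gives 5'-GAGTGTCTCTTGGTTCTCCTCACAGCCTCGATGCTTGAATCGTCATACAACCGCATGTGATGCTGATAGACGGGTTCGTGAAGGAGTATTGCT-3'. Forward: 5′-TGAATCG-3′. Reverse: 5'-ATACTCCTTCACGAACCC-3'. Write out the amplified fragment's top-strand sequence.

5'-TGAATCGTCATACAACCGCATGTGATGCTGATAGACGGGTTCGTGAAGGAGTAT-3'

The forward primer matches the template at positions 36–42.
The reverse primer's reverse complement is GGGTTCGTGAAGGAGTAT, which matches the template at positions 72–89.
The product is the template from position 36 through 89 (54 bp).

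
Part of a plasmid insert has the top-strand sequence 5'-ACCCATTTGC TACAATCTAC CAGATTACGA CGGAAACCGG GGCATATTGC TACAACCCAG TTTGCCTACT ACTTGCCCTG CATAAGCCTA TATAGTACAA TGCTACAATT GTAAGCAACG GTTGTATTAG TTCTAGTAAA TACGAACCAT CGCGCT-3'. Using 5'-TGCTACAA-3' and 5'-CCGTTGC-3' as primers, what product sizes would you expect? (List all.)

The forward primer TGCTACAA matches the top strand at positions 8–15, 48–55, 101–108.
The reverse primer's reverse complement is GCAACGG, matching at positions 115–121.
Each forward site pairs with the reverse site to give a product ending at position 121: sizes 114, 74, 21 bp.

114 bp, 74 bp, 21 bp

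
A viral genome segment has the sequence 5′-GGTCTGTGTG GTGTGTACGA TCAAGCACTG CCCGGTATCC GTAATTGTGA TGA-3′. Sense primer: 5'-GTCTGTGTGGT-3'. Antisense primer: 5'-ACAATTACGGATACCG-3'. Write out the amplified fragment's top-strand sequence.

5'-GTCTGTGTGGTGTGTACGATCAAGCACTGCCCGGTATCCGTAATTGT-3'

Scanning the template, GTCTGTGTGGT occurs at positions 2–12; this primer anneals to the bottom strand there with its 3' end pointing downstream.
Reverse complement of the reverse primer: CGGTATCCGTAATTGT. This occurs on the top strand at positions 33–48.
The product is the template from position 2 through 48 (47 bp).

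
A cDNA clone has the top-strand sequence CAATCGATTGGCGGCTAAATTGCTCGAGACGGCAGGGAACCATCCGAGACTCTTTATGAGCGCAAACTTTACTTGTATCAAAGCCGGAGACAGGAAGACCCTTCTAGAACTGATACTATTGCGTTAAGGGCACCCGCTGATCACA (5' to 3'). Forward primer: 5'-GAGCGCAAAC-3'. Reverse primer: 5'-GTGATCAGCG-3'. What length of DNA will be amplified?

The forward primer matches the template at positions 58–67.
The reverse primer's reverse complement is CGCTGATCAC, which matches the template at positions 135–144.
Product length = (reverse-primer end) − (forward-primer start) + 1 = 144 − 58 + 1 = 87 bp.

87 bp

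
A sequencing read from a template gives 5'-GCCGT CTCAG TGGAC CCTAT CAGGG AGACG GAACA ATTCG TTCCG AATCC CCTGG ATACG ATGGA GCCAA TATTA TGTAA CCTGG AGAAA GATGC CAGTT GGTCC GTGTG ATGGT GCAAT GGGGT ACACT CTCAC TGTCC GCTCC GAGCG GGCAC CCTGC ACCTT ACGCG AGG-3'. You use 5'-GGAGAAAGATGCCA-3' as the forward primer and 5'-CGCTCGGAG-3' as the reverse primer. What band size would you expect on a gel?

The forward primer matches the template at positions 84–97.
Reverse complement of the reverse primer: CTCCGAGCG. This occurs on the top strand at positions 142–150.
Product length = (reverse-primer end) − (forward-primer start) + 1 = 150 − 84 + 1 = 67 bp.

67 bp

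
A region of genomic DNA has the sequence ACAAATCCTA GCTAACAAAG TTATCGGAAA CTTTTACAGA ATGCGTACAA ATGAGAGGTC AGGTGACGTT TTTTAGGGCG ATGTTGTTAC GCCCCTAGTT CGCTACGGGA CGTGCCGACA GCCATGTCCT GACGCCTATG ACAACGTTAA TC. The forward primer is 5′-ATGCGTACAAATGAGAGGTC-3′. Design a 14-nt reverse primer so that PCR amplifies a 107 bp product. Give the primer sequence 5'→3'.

5'-ACGTTGTCATAGGC-3'

The forward primer binds at positions 41–60, so a 107 bp product ends at position 41 + 107 − 1 = 147.
The reverse primer anneals to the top strand over positions 134–147, i.e. to GCCTATGACAACGT.
Its sequence written 5'→3' is the reverse complement: ACGTTGTCATAGGC.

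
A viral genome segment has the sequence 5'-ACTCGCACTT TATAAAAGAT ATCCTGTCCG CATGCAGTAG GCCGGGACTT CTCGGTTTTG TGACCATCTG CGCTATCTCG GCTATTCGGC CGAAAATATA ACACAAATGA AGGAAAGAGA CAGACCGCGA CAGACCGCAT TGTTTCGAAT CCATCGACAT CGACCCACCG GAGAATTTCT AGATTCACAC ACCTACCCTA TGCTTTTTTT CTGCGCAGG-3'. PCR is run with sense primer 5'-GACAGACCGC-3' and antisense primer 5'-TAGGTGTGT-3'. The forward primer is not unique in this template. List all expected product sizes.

The forward primer GACAGACCGC matches the top strand at positions 119–128, 129–138.
The reverse primer's reverse complement is ACACACCTA, matching at positions 187–195.
Each forward site pairs with the reverse site to give a product ending at position 195: sizes 77, 67 bp.

77 bp, 67 bp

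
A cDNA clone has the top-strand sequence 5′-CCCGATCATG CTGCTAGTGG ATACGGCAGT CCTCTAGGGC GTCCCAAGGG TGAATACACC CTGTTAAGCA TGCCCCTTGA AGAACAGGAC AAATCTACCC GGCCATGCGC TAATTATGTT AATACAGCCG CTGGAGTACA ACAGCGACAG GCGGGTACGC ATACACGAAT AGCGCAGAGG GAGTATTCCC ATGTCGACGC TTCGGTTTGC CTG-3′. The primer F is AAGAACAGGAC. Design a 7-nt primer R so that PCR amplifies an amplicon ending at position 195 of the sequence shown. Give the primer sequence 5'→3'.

5'-GACATGG-3'

The forward primer binds at positions 80–90; the product's 3' end on the top strand is position 195.
The reverse primer anneals to the top strand over positions 189–195, i.e. to CCATGTC.
Its sequence written 5'→3' is the reverse complement: GACATGG.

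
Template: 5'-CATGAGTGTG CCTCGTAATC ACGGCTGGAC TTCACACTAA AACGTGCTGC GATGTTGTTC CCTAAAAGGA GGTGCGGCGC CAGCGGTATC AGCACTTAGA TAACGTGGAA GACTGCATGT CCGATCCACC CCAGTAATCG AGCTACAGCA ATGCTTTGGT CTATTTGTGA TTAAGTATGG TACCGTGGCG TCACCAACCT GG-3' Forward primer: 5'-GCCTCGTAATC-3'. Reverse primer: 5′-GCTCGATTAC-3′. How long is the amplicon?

134 bp

The forward primer matches the template at positions 10–20.
Reverse complement of the reverse primer: GTAATCGAGC. This occurs on the top strand at positions 134–143.
Product length = (reverse-primer end) − (forward-primer start) + 1 = 143 − 10 + 1 = 134 bp.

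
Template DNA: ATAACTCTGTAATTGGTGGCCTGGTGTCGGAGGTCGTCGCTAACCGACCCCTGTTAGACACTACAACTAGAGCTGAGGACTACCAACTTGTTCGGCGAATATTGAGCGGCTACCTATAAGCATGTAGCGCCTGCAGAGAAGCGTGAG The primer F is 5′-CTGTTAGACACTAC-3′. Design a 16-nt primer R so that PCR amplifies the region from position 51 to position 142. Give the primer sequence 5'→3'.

5'-GCTTCTCTGCAGGCGC-3'

The product's 3' end on the top strand is position 142.
The reverse primer anneals to the top strand over positions 127–142, i.e. to GCGCCTGCAGAGAAGC.
Its sequence written 5'→3' is the reverse complement: GCTTCTCTGCAGGCGC.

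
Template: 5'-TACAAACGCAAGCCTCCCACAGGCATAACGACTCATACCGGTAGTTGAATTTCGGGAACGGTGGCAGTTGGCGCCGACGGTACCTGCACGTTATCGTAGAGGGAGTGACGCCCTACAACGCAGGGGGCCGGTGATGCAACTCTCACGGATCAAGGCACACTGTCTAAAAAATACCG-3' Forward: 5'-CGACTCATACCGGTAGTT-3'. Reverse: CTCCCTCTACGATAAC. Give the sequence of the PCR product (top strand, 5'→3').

Forward primer CGACTCATACCGGTAGTT is found on the top strand at positions 29–46.
The reverse primer's reverse complement is GTTATCGTAGAGGGAG, which matches the template at positions 90–105.
The product is the template from position 29 through 105 (77 bp).

5'-CGACTCATACCGGTAGTTGAATTTCGGGAACGGTGGCAGTTGGCGCCGACGGTACCTGCACGTTATCGTAGAGGGAG-3'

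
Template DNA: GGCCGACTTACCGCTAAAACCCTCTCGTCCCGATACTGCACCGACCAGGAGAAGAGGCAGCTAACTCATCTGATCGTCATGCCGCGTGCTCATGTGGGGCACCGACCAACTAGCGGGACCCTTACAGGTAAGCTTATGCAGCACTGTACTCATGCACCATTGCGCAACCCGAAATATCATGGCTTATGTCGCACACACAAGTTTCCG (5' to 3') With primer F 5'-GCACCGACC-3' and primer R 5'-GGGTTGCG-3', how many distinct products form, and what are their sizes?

The forward primer GCACCGACC matches the top strand at positions 38–46, 99–107.
The reverse primer's reverse complement is CGCAACCC, matching at positions 163–170.
Each forward site pairs with the reverse site to give a product ending at position 170: sizes 133, 72 bp.

Two products: 133 bp, 72 bp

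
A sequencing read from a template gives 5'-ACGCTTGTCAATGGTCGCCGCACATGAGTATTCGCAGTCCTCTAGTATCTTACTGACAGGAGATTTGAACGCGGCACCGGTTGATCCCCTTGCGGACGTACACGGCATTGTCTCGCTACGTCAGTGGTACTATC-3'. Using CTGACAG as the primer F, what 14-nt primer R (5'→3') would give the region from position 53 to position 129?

The product's 3' end on the top strand is position 129.
The reverse primer anneals to the top strand over positions 116–129, i.e. to CTACGTCAGTGGTA.
Its sequence written 5'→3' is the reverse complement: TACCACTGACGTAG.

5'-TACCACTGACGTAG-3'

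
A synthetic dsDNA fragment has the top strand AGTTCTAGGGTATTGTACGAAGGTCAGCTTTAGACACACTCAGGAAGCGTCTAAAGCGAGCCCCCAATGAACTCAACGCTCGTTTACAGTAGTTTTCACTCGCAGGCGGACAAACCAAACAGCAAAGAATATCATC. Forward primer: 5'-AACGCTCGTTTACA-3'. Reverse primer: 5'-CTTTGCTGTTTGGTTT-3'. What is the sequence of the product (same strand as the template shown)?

The forward primer matches the template at positions 75–88.
Taking the reverse complement of CTTTGCTGTTTGGTTT gives AAACCAAACAGCAAAG, found at positions 112–127 on the template; the primer anneals here to the top strand with its 3' end pointing upstream.
The product is the template from position 75 through 127 (53 bp).

5'-AACGCTCGTTTACAGTAGTTTTCACTCGCAGGCGGACAAACCAAACAGCAAAG-3'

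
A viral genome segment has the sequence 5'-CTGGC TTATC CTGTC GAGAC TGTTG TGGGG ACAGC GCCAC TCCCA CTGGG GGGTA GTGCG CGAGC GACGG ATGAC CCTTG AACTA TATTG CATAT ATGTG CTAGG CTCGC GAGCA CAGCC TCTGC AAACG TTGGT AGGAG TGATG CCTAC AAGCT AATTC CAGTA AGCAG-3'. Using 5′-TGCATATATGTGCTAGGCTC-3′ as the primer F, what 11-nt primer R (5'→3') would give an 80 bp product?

The forward primer binds at positions 89–108, so an 80 bp product ends at position 89 + 80 − 1 = 168.
The reverse primer anneals to the top strand over positions 158–168, i.e. to TTCCAGTAAGC.
Its sequence written 5'→3' is the reverse complement: GCTTACTGGAA.

5'-GCTTACTGGAA-3'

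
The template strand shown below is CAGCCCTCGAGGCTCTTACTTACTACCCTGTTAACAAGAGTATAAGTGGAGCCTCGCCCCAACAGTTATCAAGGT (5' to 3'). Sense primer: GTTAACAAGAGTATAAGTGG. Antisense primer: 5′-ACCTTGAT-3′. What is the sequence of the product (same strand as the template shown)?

Forward primer GTTAACAAGAGTATAAGTGG is found on the top strand at positions 30–49.
Taking the reverse complement of ACCTTGAT gives ATCAAGGT, found at positions 68–75 on the template; the primer anneals here to the top strand with its 3' end pointing upstream.
The product is the template from position 30 through 75 (46 bp).

5'-GTTAACAAGAGTATAAGTGGAGCCTCGCCCCAACAGTTATCAAGGT-3'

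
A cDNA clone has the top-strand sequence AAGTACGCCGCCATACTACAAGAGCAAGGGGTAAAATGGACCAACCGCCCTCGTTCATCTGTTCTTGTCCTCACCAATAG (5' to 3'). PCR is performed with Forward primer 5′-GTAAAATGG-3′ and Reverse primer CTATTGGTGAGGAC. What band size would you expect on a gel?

Forward primer GTAAAATGG is found on the top strand at positions 31–39.
The reverse primer's reverse complement is GTCCTCACCAATAG, which matches the template at positions 67–80.
The product runs from position 31 to position 80, so its length is 80 − 31 + 1 = 50 bp.

50 bp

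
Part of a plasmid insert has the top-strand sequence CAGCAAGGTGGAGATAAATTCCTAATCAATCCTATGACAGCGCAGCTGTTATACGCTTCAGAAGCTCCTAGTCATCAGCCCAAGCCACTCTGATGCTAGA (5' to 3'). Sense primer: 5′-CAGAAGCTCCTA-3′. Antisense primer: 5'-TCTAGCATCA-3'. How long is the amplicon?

The forward primer matches the template at positions 59–70.
Reverse complement of the reverse primer: TGATGCTAGA. This occurs on the top strand at positions 91–100.
The product runs from position 59 to position 100, so its length is 100 − 59 + 1 = 42 bp.

42 bp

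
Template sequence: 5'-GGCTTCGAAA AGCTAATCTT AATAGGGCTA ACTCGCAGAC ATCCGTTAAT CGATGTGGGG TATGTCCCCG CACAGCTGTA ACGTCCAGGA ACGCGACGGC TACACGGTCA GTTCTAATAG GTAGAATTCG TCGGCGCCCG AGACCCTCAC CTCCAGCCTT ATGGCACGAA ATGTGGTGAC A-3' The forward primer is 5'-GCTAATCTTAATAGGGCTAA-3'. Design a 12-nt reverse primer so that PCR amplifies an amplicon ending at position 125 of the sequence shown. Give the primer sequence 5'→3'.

5'-TCTACCTATTAG-3'

The forward primer binds at positions 12–31; the product's 3' end on the top strand is position 125.
The reverse primer anneals to the top strand over positions 114–125, i.e. to CTAATAGGTAGA.
Its sequence written 5'→3' is the reverse complement: TCTACCTATTAG.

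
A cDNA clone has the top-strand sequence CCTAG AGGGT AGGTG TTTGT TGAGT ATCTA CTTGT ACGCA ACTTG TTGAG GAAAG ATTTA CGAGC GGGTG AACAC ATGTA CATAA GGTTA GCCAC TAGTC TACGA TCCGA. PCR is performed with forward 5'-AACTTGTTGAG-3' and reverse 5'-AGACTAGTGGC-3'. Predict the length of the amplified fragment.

The forward primer matches the template at positions 40–50.
The reverse primer's reverse complement is GCCACTAGTCT, which matches the template at positions 91–101.
The product runs from position 40 to position 101, so its length is 101 − 40 + 1 = 62 bp.

62 bp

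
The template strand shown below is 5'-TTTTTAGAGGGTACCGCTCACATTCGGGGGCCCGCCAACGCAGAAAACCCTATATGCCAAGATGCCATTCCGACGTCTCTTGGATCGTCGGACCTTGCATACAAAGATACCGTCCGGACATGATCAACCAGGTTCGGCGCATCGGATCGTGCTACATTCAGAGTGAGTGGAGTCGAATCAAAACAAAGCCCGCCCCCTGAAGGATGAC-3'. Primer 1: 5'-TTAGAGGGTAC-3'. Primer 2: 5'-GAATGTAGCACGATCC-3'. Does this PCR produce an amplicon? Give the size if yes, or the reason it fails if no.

Yes — a 156 bp product.

Primer 1 (TTAGAGGGTAC) matches the top strand at positions 4–14; it acts as a forward primer.
Primer 2's reverse complement is GGATCGTGCTACATTC, matching the top strand at positions 144–159; it acts as a reverse primer.
The 3' ends face each other across positions 4–159, giving a 156 bp product.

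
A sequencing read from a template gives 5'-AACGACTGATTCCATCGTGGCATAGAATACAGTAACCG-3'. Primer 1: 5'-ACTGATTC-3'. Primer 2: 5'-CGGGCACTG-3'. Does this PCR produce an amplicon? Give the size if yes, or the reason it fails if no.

No product — primer 2 has no binding site in the template.

Primer 2 (CGGGCACTG) does not match the top strand, and its reverse complement CAGTGCCCG does not match either.
With no annealing site for primer 2, no amplification occurs.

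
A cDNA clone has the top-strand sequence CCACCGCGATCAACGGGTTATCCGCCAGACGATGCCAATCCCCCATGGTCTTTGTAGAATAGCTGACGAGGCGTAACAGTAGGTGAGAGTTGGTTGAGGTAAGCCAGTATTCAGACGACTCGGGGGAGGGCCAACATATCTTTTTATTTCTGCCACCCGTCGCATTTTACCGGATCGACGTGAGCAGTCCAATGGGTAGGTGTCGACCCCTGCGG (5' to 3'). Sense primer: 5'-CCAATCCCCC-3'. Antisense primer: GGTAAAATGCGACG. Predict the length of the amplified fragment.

137 bp

The forward primer matches the template at positions 35–44.
The reverse primer's reverse complement is CGTCGCATTTTACC, which matches the template at positions 158–171.
Amplicon spans positions 35–171: 137 bp.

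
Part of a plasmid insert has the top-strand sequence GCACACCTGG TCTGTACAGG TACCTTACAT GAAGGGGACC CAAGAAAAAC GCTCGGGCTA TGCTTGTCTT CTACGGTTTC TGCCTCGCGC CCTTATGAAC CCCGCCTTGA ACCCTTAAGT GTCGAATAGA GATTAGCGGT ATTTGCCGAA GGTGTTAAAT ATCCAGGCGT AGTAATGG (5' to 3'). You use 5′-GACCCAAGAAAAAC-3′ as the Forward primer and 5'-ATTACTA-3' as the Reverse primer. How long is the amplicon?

140 bp

Forward primer GACCCAAGAAAAAC is found on the top strand at positions 37–50.
The reverse primer's reverse complement is TAGTAAT, which matches the template at positions 170–176.
Product length = (reverse-primer end) − (forward-primer start) + 1 = 176 − 37 + 1 = 140 bp.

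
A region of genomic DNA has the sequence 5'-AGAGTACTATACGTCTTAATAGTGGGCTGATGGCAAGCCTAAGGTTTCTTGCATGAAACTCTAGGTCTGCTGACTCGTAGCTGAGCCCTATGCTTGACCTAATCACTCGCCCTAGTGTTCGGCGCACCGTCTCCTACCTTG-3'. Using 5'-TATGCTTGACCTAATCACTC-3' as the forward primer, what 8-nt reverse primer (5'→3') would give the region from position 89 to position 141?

5'-CAAGGTAG-3'

The product's 3' end on the top strand is position 141.
The reverse primer anneals to the top strand over positions 134–141, i.e. to CTACCTTG.
Its sequence written 5'→3' is the reverse complement: CAAGGTAG.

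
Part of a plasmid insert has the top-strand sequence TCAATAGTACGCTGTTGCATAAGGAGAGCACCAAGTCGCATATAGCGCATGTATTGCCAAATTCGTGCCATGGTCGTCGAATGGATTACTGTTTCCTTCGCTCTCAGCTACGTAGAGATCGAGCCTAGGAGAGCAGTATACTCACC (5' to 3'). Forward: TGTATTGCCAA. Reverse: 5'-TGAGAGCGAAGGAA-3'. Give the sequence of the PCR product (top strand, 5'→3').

5'-TGTATTGCCAAATTCGTGCCATGGTCGTCGAATGGATTACTGTTTCCTTCGCTCTCA-3'

The forward primer matches the template at positions 50–60.
Taking the reverse complement of TGAGAGCGAAGGAA gives TTCCTTCGCTCTCA, found at positions 93–106 on the template; the primer anneals here to the top strand with its 3' end pointing upstream.
The product is the template from position 50 through 106 (57 bp).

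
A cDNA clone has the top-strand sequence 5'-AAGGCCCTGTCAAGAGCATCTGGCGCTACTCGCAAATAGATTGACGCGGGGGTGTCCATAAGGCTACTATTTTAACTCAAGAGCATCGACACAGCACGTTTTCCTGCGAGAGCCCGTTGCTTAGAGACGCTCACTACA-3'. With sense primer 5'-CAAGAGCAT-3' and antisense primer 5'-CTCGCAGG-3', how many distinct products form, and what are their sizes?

Two products: 100 bp, 33 bp

The forward primer CAAGAGCAT matches the top strand at positions 11–19, 78–86.
The reverse primer's reverse complement is CCTGCGAG, matching at positions 103–110.
Each forward site pairs with the reverse site to give a product ending at position 110: sizes 100, 33 bp.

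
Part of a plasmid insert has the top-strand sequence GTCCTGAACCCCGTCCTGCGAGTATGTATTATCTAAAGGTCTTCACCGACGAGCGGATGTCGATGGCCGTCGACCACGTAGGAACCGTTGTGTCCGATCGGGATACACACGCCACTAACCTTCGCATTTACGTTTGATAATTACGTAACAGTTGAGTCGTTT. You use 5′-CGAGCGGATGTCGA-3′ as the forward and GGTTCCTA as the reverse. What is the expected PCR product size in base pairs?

Forward primer CGAGCGGATGTCGA is found on the top strand at positions 50–63.
The reverse primer's reverse complement is TAGGAACC, which matches the template at positions 79–86.
The product runs from position 50 to position 86, so its length is 86 − 50 + 1 = 37 bp.

37 bp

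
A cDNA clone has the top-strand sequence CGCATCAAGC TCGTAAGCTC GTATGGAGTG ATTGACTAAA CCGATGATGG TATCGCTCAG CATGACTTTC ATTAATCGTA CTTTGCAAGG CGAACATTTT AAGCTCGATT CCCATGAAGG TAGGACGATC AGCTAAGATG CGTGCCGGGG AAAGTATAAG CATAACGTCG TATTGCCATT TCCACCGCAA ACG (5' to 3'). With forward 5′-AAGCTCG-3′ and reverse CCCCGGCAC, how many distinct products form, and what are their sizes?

Three products: 144 bp, 136 bp, 50 bp

The forward primer AAGCTCG matches the top strand at positions 7–13, 15–21, 101–107.
The reverse primer's reverse complement is GTGCCGGGG, matching at positions 142–150.
Each forward site pairs with the reverse site to give a product ending at position 150: sizes 144, 136, 50 bp.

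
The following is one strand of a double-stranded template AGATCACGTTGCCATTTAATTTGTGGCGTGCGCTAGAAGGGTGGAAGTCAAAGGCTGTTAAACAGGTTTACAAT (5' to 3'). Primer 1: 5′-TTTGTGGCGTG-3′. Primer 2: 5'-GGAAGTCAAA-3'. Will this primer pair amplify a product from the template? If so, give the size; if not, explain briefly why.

No product — both primers anneal to the same strand and extend in the same direction.

Primer 1 (TTTGTGGCGTG) matches the top strand at positions 20–30 (3' end points downstream).
Primer 2 (GGAAGTCAAA) also matches the top strand directly, at positions 43–52 — its reverse complement TTTGACTTCC is not present.
Both primers anneal to the bottom strand with 3' ends pointing the same way, so neither can prime synthesis back toward the other.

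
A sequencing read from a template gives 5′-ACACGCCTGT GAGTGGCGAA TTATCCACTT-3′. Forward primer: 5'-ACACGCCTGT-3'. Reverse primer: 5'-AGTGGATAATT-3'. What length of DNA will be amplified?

The forward primer matches the template at positions 1–10.
The reverse primer's reverse complement is AATTATCCACT, which matches the template at positions 19–29.
The product runs from position 1 to position 29, so its length is 29 − 1 + 1 = 29 bp.

29 bp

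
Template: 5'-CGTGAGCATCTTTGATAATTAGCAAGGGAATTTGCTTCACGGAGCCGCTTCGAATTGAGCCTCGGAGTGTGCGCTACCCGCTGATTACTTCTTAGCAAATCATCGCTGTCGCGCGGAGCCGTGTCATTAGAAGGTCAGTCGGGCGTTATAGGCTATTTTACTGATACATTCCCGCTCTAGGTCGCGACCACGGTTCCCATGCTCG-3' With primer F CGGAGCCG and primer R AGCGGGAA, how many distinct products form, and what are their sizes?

The forward primer CGGAGCCG matches the top strand at positions 40–47, 114–121.
The reverse primer's reverse complement is TTCCCGCT, matching at positions 169–176.
Each forward site pairs with the reverse site to give a product ending at position 176: sizes 137, 63 bp.

Two products: 137 bp, 63 bp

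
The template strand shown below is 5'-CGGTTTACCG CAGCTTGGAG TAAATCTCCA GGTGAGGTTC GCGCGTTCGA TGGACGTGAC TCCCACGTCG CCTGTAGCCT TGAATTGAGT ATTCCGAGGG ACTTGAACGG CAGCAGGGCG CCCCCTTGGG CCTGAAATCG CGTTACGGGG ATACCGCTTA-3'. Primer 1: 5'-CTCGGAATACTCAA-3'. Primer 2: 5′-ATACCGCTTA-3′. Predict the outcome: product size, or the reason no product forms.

Primer 1 (CTCGGAATACTCAA) has reverse complement TTGAGTATTCCGAG, which matches the top strand at positions 85–98; primer 1 anneals to the top strand there with its 3' end pointing upstream toward position 85.
Primer 2 (ATACCGCTTA) matches the top strand directly at positions 151–160; it anneals to the bottom strand with its 3' end pointing downstream toward position 160.
The 3' ends diverge (primer 1 extends toward position 1, primer 2 toward position 160), so the primers never converge on a shared product.

No product — the primers' 3' ends point away from each other.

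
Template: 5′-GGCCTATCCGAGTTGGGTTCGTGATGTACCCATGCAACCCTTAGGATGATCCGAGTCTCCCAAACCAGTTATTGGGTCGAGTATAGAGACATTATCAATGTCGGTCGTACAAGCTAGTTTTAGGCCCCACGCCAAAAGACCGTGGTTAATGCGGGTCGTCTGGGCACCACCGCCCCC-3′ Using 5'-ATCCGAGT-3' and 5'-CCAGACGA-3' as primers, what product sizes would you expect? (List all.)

The forward primer ATCCGAGT matches the top strand at positions 6–13, 49–56.
The reverse primer's reverse complement is TCGTCTGG, matching at positions 156–163.
Each forward site pairs with the reverse site to give a product ending at position 163: sizes 158, 115 bp.

158 bp, 115 bp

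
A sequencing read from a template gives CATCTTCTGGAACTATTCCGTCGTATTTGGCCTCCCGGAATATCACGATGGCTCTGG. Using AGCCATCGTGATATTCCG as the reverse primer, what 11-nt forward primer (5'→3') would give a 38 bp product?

5'-TTCCGTCGTAT-3'

The reverse primer's reverse complement CGGAATATCACGATGGCT matches the template at positions 36–53, so the product ends at position 53.
A 38 bp product then starts at position 53 − 38 + 1 = 16.
The forward primer is identical to the top strand there: TTCCGTCGTAT.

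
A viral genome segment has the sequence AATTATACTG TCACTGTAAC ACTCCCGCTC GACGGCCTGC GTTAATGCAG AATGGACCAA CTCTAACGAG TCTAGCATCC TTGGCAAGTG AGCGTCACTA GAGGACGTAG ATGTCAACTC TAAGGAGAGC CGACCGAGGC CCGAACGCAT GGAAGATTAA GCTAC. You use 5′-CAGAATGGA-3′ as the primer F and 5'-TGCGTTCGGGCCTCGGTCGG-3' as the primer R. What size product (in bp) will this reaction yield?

102 bp

Scanning the template, CAGAATGGA occurs at positions 48–56; this primer anneals to the bottom strand there with its 3' end pointing downstream.
Taking the reverse complement of TGCGTTCGGGCCTCGGTCGG gives CCGACCGAGGCCCGAACGCA, found at positions 130–149 on the template; the primer anneals here to the top strand with its 3' end pointing upstream.
Product length = (reverse-primer end) − (forward-primer start) + 1 = 149 − 48 + 1 = 102 bp.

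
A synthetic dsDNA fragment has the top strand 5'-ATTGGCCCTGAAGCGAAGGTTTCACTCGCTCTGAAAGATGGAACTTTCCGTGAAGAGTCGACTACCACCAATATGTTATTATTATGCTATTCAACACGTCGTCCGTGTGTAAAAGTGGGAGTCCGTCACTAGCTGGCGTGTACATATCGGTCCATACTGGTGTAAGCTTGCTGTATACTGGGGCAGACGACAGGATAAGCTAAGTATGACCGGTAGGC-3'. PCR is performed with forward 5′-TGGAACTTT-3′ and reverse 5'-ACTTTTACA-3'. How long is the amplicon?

The forward primer matches the template at positions 39–47.
Taking the reverse complement of ACTTTTACA gives TGTAAAAGT, found at positions 108–116 on the template; the primer anneals here to the top strand with its 3' end pointing upstream.
The product runs from position 39 to position 116, so its length is 116 − 39 + 1 = 78 bp.

78 bp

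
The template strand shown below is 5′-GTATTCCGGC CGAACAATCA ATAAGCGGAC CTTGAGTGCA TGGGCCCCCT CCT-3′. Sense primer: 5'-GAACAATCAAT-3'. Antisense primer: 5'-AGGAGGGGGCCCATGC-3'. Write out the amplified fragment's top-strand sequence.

5'-GAACAATCAATAAGCGGACCTTGAGTGCATGGGCCCCCTCCT-3'

The forward primer matches the template at positions 12–22.
The reverse primer's reverse complement is GCATGGGCCCCCTCCT, which matches the template at positions 38–53.
The product is the template from position 12 through 53 (42 bp).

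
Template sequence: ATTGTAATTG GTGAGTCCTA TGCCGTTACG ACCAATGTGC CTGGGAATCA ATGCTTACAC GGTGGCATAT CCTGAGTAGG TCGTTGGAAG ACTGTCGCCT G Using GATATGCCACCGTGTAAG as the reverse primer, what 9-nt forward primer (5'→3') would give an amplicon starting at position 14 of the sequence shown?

5'-AGTCCTATG-3'

The reverse primer's reverse complement CTTACACGGTGGCATATC matches the template at positions 54–71; the product starts at position 14.
The forward primer is identical to the top strand over positions 14–22: AGTCCTATG.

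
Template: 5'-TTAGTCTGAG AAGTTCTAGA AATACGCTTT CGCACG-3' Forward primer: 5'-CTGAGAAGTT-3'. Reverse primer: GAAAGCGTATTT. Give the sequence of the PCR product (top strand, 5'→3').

The forward primer matches the template at positions 6–15.
The reverse primer's reverse complement is AAATACGCTTTC, which matches the template at positions 20–31.
The product is the template from position 6 through 31 (26 bp).

5'-CTGAGAAGTTCTAGAAATACGCTTTC-3'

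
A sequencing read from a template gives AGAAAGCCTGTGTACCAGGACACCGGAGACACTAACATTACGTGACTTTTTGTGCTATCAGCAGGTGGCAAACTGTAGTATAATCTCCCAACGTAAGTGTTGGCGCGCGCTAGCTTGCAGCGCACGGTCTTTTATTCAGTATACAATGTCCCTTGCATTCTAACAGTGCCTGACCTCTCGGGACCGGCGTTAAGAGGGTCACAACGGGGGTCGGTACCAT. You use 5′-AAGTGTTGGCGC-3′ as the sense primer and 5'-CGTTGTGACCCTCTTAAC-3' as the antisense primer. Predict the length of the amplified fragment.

Scanning the template, AAGTGTTGGCGC occurs at positions 95–106; this primer anneals to the bottom strand there with its 3' end pointing downstream.
Taking the reverse complement of CGTTGTGACCCTCTTAAC gives GTTAAGAGGGTCACAACG, found at positions 189–206 on the template; the primer anneals here to the top strand with its 3' end pointing upstream.
Amplicon spans positions 95–206: 112 bp.

112 bp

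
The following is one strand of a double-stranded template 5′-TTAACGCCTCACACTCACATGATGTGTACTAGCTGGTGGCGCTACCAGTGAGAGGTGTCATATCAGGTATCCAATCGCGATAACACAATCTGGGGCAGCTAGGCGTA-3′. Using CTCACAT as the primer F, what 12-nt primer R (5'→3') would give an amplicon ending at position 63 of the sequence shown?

5'-ATATGACACCTC-3'

The forward primer binds at positions 14–20; the product's 3' end on the top strand is position 63.
The reverse primer anneals to the top strand over positions 52–63, i.e. to GAGGTGTCATAT.
Its sequence written 5'→3' is the reverse complement: ATATGACACCTC.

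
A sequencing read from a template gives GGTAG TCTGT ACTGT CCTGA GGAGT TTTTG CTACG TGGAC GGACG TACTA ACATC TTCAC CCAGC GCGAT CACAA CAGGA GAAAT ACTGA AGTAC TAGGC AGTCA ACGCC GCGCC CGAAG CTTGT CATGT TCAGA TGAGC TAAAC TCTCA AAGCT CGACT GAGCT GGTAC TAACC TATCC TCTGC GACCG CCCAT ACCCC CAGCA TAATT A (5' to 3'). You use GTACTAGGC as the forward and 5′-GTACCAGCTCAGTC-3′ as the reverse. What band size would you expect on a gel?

79 bp

Scanning the template, GTACTAGGC occurs at positions 92–100; this primer anneals to the bottom strand there with its 3' end pointing downstream.
Reverse complement of the reverse primer: GACTGAGCTGGTAC. This occurs on the top strand at positions 157–170.
Amplicon spans positions 92–170: 79 bp.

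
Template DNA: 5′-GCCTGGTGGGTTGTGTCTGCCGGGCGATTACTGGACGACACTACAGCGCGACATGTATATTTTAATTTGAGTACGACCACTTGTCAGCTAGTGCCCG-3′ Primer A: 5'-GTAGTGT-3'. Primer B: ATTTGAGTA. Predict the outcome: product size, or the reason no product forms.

Primer A (GTAGTGT) has reverse complement ACACTAC, which matches the top strand at positions 38–44; primer A anneals to the top strand there with its 3' end pointing upstream toward position 38.
Primer B (ATTTGAGTA) matches the top strand directly at positions 65–73; it anneals to the bottom strand with its 3' end pointing downstream toward position 73.
The 3' ends diverge (primer A extends toward position 1, primer B toward position 97), so the primers never converge on a shared product.

No product — the primers' 3' ends point away from each other.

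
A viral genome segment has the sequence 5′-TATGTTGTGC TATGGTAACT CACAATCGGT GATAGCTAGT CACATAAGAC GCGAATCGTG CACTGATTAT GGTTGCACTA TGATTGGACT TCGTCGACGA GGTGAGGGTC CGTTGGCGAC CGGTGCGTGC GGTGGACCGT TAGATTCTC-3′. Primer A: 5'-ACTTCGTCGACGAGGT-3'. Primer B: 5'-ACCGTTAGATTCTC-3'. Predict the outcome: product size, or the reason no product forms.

Primer A (ACTTCGTCGACGAGGT) matches the top strand at positions 88–103 (3' end points downstream).
Primer B (ACCGTTAGATTCTC) also matches the top strand directly, at positions 136–149 — its reverse complement GAGAATCTAACGGT is not present.
Both primers anneal to the bottom strand with 3' ends pointing the same way, so neither can prime synthesis back toward the other.

No product — both primers anneal to the same strand and extend in the same direction.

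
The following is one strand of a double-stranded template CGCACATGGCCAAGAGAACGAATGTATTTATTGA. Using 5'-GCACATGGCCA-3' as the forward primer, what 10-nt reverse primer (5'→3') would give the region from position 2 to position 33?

The product's 3' end on the top strand is position 33.
The reverse primer anneals to the top strand over positions 24–33, i.e. to GTATTTATTG.
Its sequence written 5'→3' is the reverse complement: CAATAAATAC.

5'-CAATAAATAC-3'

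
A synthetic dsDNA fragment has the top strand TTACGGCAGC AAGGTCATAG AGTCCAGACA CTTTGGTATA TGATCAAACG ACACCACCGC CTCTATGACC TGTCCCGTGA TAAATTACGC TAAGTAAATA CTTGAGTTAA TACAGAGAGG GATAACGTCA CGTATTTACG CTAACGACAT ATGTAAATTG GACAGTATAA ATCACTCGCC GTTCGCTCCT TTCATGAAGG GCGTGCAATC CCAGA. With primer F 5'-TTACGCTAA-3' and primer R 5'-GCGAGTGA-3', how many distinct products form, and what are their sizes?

Two products: 95 bp, 44 bp

The forward primer TTACGCTAA matches the top strand at positions 85–93, 136–144.
The reverse primer's reverse complement is TCACTCGC, matching at positions 172–179.
Each forward site pairs with the reverse site to give a product ending at position 179: sizes 95, 44 bp.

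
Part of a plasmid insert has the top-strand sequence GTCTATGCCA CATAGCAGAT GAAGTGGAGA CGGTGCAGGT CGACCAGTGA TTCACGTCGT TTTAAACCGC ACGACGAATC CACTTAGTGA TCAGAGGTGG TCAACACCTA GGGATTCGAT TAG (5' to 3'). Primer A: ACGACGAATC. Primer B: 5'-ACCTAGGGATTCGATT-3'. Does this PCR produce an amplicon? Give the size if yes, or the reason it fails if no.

Primer A (ACGACGAATC) matches the top strand at positions 71–80 (3' end points downstream).
Primer B (ACCTAGGGATTCGATT) also matches the top strand directly, at positions 106–121 — its reverse complement AATCGAATCCCTAGGT is not present.
Both primers anneal to the bottom strand with 3' ends pointing the same way, so neither can prime synthesis back toward the other.

No product — both primers anneal to the same strand and extend in the same direction.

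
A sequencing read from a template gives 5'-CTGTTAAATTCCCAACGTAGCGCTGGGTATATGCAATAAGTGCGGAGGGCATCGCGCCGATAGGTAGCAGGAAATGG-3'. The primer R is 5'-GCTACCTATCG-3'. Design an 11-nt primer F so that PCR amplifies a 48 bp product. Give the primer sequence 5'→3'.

The reverse primer's reverse complement CGATAGGTAGC matches the template at positions 58–68, so the product ends at position 68.
A 48 bp product then starts at position 68 − 48 + 1 = 21.
The forward primer is identical to the top strand there: CGCTGGGTATA.

5'-CGCTGGGTATA-3'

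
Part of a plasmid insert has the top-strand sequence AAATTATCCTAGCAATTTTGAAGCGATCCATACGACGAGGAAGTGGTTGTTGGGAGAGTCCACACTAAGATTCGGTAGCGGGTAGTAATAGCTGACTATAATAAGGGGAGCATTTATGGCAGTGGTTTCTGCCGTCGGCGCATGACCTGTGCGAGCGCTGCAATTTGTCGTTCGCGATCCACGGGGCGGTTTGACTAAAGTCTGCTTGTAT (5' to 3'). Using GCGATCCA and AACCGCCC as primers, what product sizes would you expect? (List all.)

169 bp, 18 bp

The forward primer GCGATCCA matches the top strand at positions 23–30, 174–181.
The reverse primer's reverse complement is GGGCGGTT, matching at positions 184–191.
Each forward site pairs with the reverse site to give a product ending at position 191: sizes 169, 18 bp.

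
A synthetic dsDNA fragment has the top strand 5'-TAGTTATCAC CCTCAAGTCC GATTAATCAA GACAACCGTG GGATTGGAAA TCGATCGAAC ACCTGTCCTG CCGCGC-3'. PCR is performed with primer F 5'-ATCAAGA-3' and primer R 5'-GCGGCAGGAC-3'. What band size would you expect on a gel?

49 bp

Forward primer ATCAAGA is found on the top strand at positions 26–32.
Taking the reverse complement of GCGGCAGGAC gives GTCCTGCCGC, found at positions 65–74 on the template; the primer anneals here to the top strand with its 3' end pointing upstream.
Product length = (reverse-primer end) − (forward-primer start) + 1 = 74 − 26 + 1 = 49 bp.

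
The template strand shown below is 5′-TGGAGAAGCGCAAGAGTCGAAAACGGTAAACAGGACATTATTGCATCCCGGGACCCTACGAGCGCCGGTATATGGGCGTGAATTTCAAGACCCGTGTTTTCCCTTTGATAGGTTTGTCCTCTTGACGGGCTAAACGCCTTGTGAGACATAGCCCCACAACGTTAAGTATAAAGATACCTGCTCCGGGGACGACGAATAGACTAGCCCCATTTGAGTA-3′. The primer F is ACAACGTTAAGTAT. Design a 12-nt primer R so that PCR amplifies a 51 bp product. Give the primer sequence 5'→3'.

5'-GGCTAGTCTATT-3'

The forward primer binds at positions 156–169, so a 51 bp product ends at position 156 + 51 − 1 = 206.
The reverse primer anneals to the top strand over positions 195–206, i.e. to AATAGACTAGCC.
Its sequence written 5'→3' is the reverse complement: GGCTAGTCTATT.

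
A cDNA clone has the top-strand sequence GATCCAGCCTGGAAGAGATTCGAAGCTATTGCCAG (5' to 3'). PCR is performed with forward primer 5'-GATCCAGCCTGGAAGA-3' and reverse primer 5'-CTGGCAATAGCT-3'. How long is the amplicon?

Scanning the template, GATCCAGCCTGGAAGA occurs at positions 1–16; this primer anneals to the bottom strand there with its 3' end pointing downstream.
Reverse complement of the reverse primer: AGCTATTGCCAG. This occurs on the top strand at positions 24–35.
The product runs from position 1 to position 35, so its length is 35 − 1 + 1 = 35 bp.

35 bp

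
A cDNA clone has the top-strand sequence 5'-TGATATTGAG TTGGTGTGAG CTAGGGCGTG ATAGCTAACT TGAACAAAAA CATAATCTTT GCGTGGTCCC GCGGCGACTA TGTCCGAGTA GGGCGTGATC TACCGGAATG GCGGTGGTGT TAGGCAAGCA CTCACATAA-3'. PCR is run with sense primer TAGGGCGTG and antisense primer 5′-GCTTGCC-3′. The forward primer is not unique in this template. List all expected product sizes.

The forward primer TAGGGCGTG matches the top strand at positions 22–30, 89–97.
The reverse primer's reverse complement is GGCAAGC, matching at positions 123–129.
Each forward site pairs with the reverse site to give a product ending at position 129: sizes 108, 41 bp.

108 bp, 41 bp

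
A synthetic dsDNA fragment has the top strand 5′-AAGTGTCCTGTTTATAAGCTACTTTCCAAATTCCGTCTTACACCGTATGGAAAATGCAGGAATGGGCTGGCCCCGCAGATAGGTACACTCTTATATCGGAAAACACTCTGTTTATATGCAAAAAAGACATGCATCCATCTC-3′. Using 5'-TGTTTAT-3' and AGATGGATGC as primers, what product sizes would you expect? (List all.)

132 bp, 32 bp

The forward primer TGTTTAT matches the top strand at positions 9–15, 109–115.
The reverse primer's reverse complement is GCATCCATCT, matching at positions 131–140.
Each forward site pairs with the reverse site to give a product ending at position 140: sizes 132, 32 bp.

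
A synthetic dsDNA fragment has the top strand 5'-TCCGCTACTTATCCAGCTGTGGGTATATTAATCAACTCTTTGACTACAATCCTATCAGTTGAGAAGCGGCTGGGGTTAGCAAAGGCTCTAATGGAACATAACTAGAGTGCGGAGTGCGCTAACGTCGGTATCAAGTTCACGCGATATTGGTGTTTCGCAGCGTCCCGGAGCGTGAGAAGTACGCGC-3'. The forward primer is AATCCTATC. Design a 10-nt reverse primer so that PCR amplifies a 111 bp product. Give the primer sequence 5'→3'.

5'-GCGAAACACC-3'

The forward primer binds at positions 48–56, so a 111 bp product ends at position 48 + 111 − 1 = 158.
The reverse primer anneals to the top strand over positions 149–158, i.e. to GGTGTTTCGC.
Its sequence written 5'→3' is the reverse complement: GCGAAACACC.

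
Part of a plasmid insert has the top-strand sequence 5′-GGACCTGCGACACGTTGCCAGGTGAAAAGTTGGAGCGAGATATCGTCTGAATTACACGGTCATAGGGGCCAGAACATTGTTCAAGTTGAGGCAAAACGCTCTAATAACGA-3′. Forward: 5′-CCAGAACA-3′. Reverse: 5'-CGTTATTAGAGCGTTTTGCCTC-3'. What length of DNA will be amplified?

41 bp

Forward primer CCAGAACA is found on the top strand at positions 69–76.
Taking the reverse complement of CGTTATTAGAGCGTTTTGCCTC gives GAGGCAAAACGCTCTAATAACG, found at positions 88–109 on the template; the primer anneals here to the top strand with its 3' end pointing upstream.
Amplicon spans positions 69–109: 41 bp.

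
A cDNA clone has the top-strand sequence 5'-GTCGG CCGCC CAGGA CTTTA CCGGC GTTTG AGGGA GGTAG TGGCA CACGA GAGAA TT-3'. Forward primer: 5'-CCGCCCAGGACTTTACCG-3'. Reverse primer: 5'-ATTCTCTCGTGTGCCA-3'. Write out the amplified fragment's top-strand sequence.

5'-CCGCCCAGGACTTTACCGGCGTTTGAGGGAGGTAGTGGCACACGAGAGAAT-3'

Forward primer CCGCCCAGGACTTTACCG is found on the top strand at positions 6–23.
The reverse primer's reverse complement is TGGCACACGAGAGAAT, which matches the template at positions 41–56.
The product is the template from position 6 through 56 (51 bp).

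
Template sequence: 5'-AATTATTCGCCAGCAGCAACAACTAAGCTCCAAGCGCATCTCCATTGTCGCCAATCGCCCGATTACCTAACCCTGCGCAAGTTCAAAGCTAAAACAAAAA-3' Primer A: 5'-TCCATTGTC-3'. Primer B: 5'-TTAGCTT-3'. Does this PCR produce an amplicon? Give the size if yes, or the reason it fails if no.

Yes — a 52 bp product.

Primer A (TCCATTGTC) matches the top strand at positions 41–49; it acts as a forward primer.
Primer B's reverse complement is AAGCTAA, matching the top strand at positions 86–92; it acts as a reverse primer.
The 3' ends face each other across positions 41–92, giving a 52 bp product.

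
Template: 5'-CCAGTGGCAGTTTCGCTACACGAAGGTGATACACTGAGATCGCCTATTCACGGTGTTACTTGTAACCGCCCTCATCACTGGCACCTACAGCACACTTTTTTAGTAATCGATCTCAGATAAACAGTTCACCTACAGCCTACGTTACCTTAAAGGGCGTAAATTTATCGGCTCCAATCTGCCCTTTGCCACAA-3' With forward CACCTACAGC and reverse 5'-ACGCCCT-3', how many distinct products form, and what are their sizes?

Two products: 76 bp, 31 bp

The forward primer CACCTACAGC matches the top strand at positions 82–91, 127–136.
The reverse primer's reverse complement is AGGGCGT, matching at positions 151–157.
Each forward site pairs with the reverse site to give a product ending at position 157: sizes 76, 31 bp.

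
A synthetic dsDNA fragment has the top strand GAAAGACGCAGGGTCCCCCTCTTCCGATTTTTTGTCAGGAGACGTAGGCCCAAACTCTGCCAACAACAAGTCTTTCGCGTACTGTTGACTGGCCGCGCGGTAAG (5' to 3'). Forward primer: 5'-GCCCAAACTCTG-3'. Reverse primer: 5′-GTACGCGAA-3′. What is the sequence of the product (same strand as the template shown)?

Forward primer GCCCAAACTCTG is found on the top strand at positions 48–59.
The reverse primer's reverse complement is TTCGCGTAC, which matches the template at positions 74–82.
The product is the template from position 48 through 82 (35 bp).

5'-GCCCAAACTCTGCCAACAACAAGTCTTTCGCGTAC-3'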